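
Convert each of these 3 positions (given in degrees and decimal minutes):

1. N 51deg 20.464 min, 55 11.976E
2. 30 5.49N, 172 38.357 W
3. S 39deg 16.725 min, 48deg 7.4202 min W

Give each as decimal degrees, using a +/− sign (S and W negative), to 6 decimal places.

1. 51.341067, 55.199600
2. 30.091500, -172.639283
3. -39.278750, -48.123670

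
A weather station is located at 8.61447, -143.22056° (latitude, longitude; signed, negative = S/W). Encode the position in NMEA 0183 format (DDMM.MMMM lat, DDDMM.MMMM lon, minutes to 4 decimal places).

0836.8682,N / 14313.2336,W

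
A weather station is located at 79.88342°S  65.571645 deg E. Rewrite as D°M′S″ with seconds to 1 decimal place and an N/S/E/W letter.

79°53′0.3″ S, 65°34′17.9″ E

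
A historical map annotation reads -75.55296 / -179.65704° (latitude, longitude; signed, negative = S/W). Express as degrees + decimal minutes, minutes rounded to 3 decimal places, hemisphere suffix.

75° 33.178′ S, 179° 39.422′ W

Latitude is negative → S; |value| = 75.552960
Latitude: 75° + 0.552960 × 60 = 75° 33.17760′
Longitude is negative → W; |value| = 179.657040
λ: 179° + 0.657040 × 60 = 179° 39.42240′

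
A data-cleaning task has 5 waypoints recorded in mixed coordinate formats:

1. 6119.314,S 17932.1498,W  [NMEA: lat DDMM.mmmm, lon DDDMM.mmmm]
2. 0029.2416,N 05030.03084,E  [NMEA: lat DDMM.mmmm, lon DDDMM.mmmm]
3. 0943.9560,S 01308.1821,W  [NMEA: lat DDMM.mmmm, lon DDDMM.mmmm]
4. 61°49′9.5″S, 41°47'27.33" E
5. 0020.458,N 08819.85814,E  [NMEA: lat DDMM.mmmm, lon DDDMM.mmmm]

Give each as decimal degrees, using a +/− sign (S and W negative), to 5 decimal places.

1. -61.32190, -179.53583
2. 0.48736, 50.50051
3. -9.73260, -13.13637
4. -61.81931, 41.79093
5. 0.34097, 88.33097

Point 1:
  φ: split at 2 digits → 61° and 19.314′; 61 + 19.314/60 = 61.321900
  S ⇒ negate
  Lon: split at 3 digits → 179° and 32.1498′; 179 + 32.1498/60 = 179.535830
  W ⇒ negate
Point 2:
  φ: split at 2 digits → 00° and 29.2416′; 0 + 29.2416/60 = 0.487360
  N → positive
  Longitude: split at 3 digits → 050° and 30.03084′; 50 + 30.03084/60 = 50.500514
  E ⇒ keep positive
Point 3:
  Latitude: split at 2 digits → 09° and 43.956′; 9 + 43.956/60 = 9.732600
  hemisphere S, so the sign is −
  Longitude: degrees = first 3 digits = 13, minutes = 8.1821; 13 + 8.1821/60 = 13.136368
  W ⇒ negate
Point 4:
  Lat: 61 + 49/60 + 9.5/3600 = 61.819306
  S → negative
  Longitude: 47′ + 27.33″ = 47.45550′; 41 + 47.45550/60 = 41.790925
  E ⇒ keep positive
Point 5:
  Latitude: degrees = first 2 digits = 0, minutes = 20.458; 0 + 20.458/60 = 0.340967
  N ⇒ keep positive
  λ: degrees = first 3 digits = 88, minutes = 19.85814; 88 + 19.85814/60 = 88.330969
  E ⇒ keep positive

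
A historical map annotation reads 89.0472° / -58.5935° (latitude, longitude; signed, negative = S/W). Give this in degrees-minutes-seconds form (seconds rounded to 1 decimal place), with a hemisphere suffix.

Latitude: 0.047200 × 60 = 2.83200′ → 2′, remainder × 60 = 49.920″
Longitude is negative → W; |value| = 58.593500
λ: whole degrees 58; 35.61000′ → 35′ and 36.600″

89°02′49.9″ N, 58°35′36.6″ W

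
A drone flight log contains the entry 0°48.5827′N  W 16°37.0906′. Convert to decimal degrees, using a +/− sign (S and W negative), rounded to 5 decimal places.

Lat: 0 + 48.5827/60 = 0.809712
N → positive
Lon: 16 + 37.0906/60 = 16.618177
W ⇒ negate

0.80971, -16.61818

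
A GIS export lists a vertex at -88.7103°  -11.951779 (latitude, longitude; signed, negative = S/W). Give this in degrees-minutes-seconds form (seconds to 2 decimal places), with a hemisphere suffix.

88°42′37.08″ S, 11°57′6.40″ W

Latitude is negative → S; |value| = 88.710300
φ: whole degrees 88; 42.61800′ → 42′ and 37.0800″
Longitude is negative → W; |value| = 11.951779
Lon: 0.951779 × 60 = 57.10674′ → 57′, remainder × 60 = 6.4044″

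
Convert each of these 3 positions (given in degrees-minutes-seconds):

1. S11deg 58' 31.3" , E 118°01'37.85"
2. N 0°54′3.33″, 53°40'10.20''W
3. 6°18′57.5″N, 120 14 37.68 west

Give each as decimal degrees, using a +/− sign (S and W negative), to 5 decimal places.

1. -11.97536, 118.02718
2. 0.90093, -53.66950
3. 6.31597, -120.24380

Point 1:
  φ: 11 + 58/60 + 31.3/3600 = 11.975361
  hemisphere S, so the sign is −
  Lon: 118 + 1/60 + 37.85/3600 = 118.027181
  E → positive
Point 2:
  Latitude: 54′ + 3.33″ = 54.05550′; 0 + 54.05550/60 = 0.900925
  N → positive
  λ: 53 + 40/60 + 10.2/3600 = 53.669500
  hemisphere W, so the sign is −
Point 3:
  Latitude: 6° + 18/60 + 57.5/3600 = 6 + 0.300000 + 0.015972 = 6.315972
  N → positive
  λ: 120° + 14/60 + 37.68/3600 = 120 + 0.233333 + 0.010467 = 120.243800
  hemisphere W, so the sign is −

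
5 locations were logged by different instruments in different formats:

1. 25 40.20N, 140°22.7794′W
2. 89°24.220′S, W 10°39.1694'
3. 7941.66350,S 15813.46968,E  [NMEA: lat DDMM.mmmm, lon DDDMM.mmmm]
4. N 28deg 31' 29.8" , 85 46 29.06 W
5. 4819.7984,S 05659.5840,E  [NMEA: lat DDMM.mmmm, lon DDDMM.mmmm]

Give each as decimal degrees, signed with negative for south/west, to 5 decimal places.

Point 1:
  φ: 25 + 40.2/60 = 25.670000
  N ⇒ keep positive
  Longitude: 140 + 22.7794/60 = 140.379657
  W ⇒ negate
Point 2:
  Lat: 24.22′ = 0.403667°; total 89.403667
  S ⇒ negate
  Longitude: 10 + 39.1694/60 = 10.652823
  W → negative
Point 3:
  Lat: split at 2 digits → 79° and 41.6635′; 79 + 41.6635/60 = 79.694392
  hemisphere S, so the sign is −
  λ: degrees = first 3 digits = 158, minutes = 13.46968; 158 + 13.46968/60 = 158.224495
  E → positive
Point 4:
  φ: 28 + 31/60 + 29.8/3600 = 28.524944
  N ⇒ keep positive
  Lon: 85 + 46/60 + 29.06/3600 = 85.774739
  W → negative
Point 5:
  Lat: split at 2 digits → 48° and 19.7984′; 48 + 19.7984/60 = 48.329973
  S → negative
  Longitude: degrees = first 3 digits = 56, minutes = 59.584; 56 + 59.584/60 = 56.993067
  E → positive

1. 25.67000, -140.37966
2. -89.40367, -10.65282
3. -79.69439, 158.22449
4. 28.52494, -85.77474
5. -48.32997, 56.99307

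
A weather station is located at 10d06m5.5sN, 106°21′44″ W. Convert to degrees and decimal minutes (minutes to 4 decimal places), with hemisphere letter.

φ: 6 + 5.5/60 = 6.091667′
Longitude: 21 + 44/60 = 21.733333′

10° 6.0917′ N, 106° 21.7333′ W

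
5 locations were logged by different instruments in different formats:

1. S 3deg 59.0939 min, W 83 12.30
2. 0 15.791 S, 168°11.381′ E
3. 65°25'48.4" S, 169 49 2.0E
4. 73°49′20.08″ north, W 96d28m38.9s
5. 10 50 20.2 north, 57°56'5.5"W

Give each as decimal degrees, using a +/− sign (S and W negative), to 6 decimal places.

Point 1:
  Lat: 59.0939′ = 0.984898°; total 3.9848983
  S ⇒ negate
  Lon: 83 + 12.3/60 = 83.2050000
  W ⇒ negate
Point 2:
  Lat: 0 + 15.791/60 = 0.2631833
  hemisphere S, so the sign is −
  Lon: 168 + 11.381/60 = 168.1896833
  E → positive
Point 3:
  φ: 65 + 25/60 + 48.4/3600 = 65.4301111
  S → negative
  λ: 49′ + 2″ = 49.03333′; 169 + 49.03333/60 = 169.8172222
  E ⇒ keep positive
Point 4:
  φ: 49′ + 20.08″ = 49.33467′; 73 + 49.33467/60 = 73.8222444
  N ⇒ keep positive
  λ: 28′ + 38.9″ = 28.64833′; 96 + 28.64833/60 = 96.4774722
  hemisphere W, so the sign is −
Point 5:
  Lat: 10 + 50/60 + 20.2/3600 = 10.8389444
  N → positive
  Longitude: 57° + 56/60 + 5.5/3600 = 57 + 0.933333 + 0.001528 = 57.9348611
  W ⇒ negate

1. -3.984898, -83.205000
2. -0.263183, 168.189683
3. -65.430111, 169.817222
4. 73.822244, -96.477472
5. 10.838944, -57.934861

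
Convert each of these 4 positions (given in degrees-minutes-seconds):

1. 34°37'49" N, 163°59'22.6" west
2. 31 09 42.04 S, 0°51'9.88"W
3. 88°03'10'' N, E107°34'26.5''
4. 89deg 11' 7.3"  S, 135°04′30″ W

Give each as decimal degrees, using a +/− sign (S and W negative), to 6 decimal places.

1. 34.630278, -163.989611
2. -31.161678, -0.852744
3. 88.052778, 107.574028
4. -89.185361, -135.075000

Point 1:
  Latitude: 34° + 37/60 + 49/3600 = 34 + 0.616667 + 0.013611 = 34.6302778
  N ⇒ keep positive
  λ: 163° + 59/60 + 22.6/3600 = 163 + 0.983333 + 0.006278 = 163.9896111
  W ⇒ negate
Point 2:
  Lat: 31 + 9/60 + 42.04/3600 = 31.1616778
  S → negative
  λ: 0° + 51/60 + 9.88/3600 = 0 + 0.850000 + 0.002744 = 0.8527444
  W ⇒ negate
Point 3:
  Lat: 88 + 3/60 + 10/3600 = 88.0527778
  N → positive
  Longitude: 107 + 34/60 + 26.5/3600 = 107.5740278
  E → positive
Point 4:
  Lat: 11′ + 7.3″ = 11.12167′; 89 + 11.12167/60 = 89.1853611
  hemisphere S, so the sign is −
  Lon: 135° + 4/60 + 30/3600 = 135 + 0.066667 + 0.008333 = 135.0750000
  W → negative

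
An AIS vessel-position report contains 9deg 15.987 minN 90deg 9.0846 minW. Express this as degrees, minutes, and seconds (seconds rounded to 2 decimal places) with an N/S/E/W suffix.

9°15′59.22″ N, 90°09′5.08″ W

Lat: fractional minutes 0.98700 × 60 = 59.2200″
Lon: 9.08460′ → 9′ and 0.08460 × 60 = 5.0760″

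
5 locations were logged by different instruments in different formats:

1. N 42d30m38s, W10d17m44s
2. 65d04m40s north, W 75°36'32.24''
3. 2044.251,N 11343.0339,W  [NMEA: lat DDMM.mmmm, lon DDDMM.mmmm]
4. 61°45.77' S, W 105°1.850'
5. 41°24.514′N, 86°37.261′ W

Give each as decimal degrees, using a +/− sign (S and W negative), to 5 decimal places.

Point 1:
  Lat: 42° + 30/60 + 38/3600 = 42 + 0.500000 + 0.010556 = 42.510556
  N → positive
  Lon: 17′ + 44″ = 17.73333′; 10 + 17.73333/60 = 10.295556
  W → negative
Point 2:
  Lat: 65 + 4/60 + 40/3600 = 65.077778
  N → positive
  Lon: 75° + 36/60 + 32.24/3600 = 75 + 0.600000 + 0.008956 = 75.608956
  W ⇒ negate
Point 3:
  φ: degrees = first 2 digits = 20, minutes = 44.251; 20 + 44.251/60 = 20.737517
  N ⇒ keep positive
  λ: degrees = first 3 digits = 113, minutes = 43.0339; 113 + 43.0339/60 = 113.717232
  W → negative
Point 4:
  φ: 45.77′ = 0.762833°; total 61.762833
  S ⇒ negate
  Longitude: 1.85′ = 0.030833°; total 105.030833
  hemisphere W, so the sign is −
Point 5:
  Latitude: 24.514′ = 0.408567°; total 41.408567
  N ⇒ keep positive
  Lon: 37.261′ = 0.621017°; total 86.621017
  W ⇒ negate

1. 42.51056, -10.29556
2. 65.07778, -75.60896
3. 20.73752, -113.71723
4. -61.76283, -105.03083
5. 41.40857, -86.62102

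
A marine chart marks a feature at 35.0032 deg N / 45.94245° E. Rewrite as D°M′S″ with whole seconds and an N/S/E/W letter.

35°00′12″ N, 45°56′33″ E

Lat: 0.003200 × 60 = 0.19200′ → 0′, remainder × 60 = 11.52″
Longitude: 0.942450 × 60 = 56.54700′ → 56′, remainder × 60 = 32.82″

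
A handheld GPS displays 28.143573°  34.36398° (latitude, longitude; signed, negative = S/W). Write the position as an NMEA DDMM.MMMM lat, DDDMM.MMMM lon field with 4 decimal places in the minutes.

Latitude: 28° + 0.143573 × 60 = 28° 8.614380′
λ: 34° + 0.363980 × 60 = 34° 21.838800′

2808.6144,N / 03421.8388,E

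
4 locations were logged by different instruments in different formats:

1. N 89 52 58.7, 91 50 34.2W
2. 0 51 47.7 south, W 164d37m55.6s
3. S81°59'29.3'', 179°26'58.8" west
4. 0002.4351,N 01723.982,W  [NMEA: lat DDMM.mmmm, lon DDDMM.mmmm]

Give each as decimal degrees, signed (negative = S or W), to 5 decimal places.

Point 1:
  Latitude: 89 + 52/60 + 58.7/3600 = 89.882972
  N → positive
  Lon: 50′ + 34.2″ = 50.57000′; 91 + 50.57000/60 = 91.842833
  W ⇒ negate
Point 2:
  φ: 51′ + 47.7″ = 51.79500′; 0 + 51.79500/60 = 0.863250
  S ⇒ negate
  Longitude: 37′ + 55.6″ = 37.92667′; 164 + 37.92667/60 = 164.632111
  W ⇒ negate
Point 3:
  Lat: 59′ + 29.3″ = 59.48833′; 81 + 59.48833/60 = 81.991472
  S ⇒ negate
  Longitude: 179 + 26/60 + 58.8/3600 = 179.449667
  W ⇒ negate
Point 4:
  Latitude: degrees = first 2 digits = 0, minutes = 2.4351; 0 + 2.4351/60 = 0.040585
  N → positive
  Longitude: split at 3 digits → 017° and 23.982′; 17 + 23.982/60 = 17.399700
  W ⇒ negate

1. 89.88297, -91.84283
2. -0.86325, -164.63211
3. -81.99147, -179.44967
4. 0.04059, -17.39970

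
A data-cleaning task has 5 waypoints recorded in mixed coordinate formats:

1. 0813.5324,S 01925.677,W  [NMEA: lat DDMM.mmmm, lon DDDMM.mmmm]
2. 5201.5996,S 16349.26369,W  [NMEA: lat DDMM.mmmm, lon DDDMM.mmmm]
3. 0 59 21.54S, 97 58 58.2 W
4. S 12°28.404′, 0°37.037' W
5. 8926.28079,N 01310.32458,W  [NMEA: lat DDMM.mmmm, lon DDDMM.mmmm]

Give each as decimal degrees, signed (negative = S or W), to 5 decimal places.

Point 1:
  φ: degrees = first 2 digits = 8, minutes = 13.5324; 8 + 13.5324/60 = 8.225540
  S → negative
  λ: split at 3 digits → 019° and 25.677′; 19 + 25.677/60 = 19.427950
  W ⇒ negate
Point 2:
  Latitude: split at 2 digits → 52° and 1.5996′; 52 + 1.5996/60 = 52.026660
  S → negative
  Longitude: degrees = first 3 digits = 163, minutes = 49.26369; 163 + 49.26369/60 = 163.821062
  hemisphere W, so the sign is −
Point 3:
  Latitude: 59′ + 21.54″ = 59.35900′; 0 + 59.35900/60 = 0.989317
  hemisphere S, so the sign is −
  Lon: 97° + 58/60 + 58.2/3600 = 97 + 0.966667 + 0.016167 = 97.982833
  W ⇒ negate
Point 4:
  φ: 28.404′ = 0.473400°; total 12.473400
  S ⇒ negate
  Longitude: 37.037′ = 0.617283°; total 0.617283
  hemisphere W, so the sign is −
Point 5:
  Latitude: split at 2 digits → 89° and 26.28079′; 89 + 26.28079/60 = 89.438013
  N ⇒ keep positive
  λ: degrees = first 3 digits = 13, minutes = 10.32458; 13 + 10.32458/60 = 13.172076
  hemisphere W, so the sign is −

1. -8.22554, -19.42795
2. -52.02666, -163.82106
3. -0.98932, -97.98283
4. -12.47340, -0.61728
5. 89.43801, -13.17208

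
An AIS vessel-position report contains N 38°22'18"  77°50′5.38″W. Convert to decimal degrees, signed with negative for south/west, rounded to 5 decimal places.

φ: 38° + 22/60 + 18/3600 = 38 + 0.366667 + 0.005000 = 38.371667
N → positive
Lon: 77° + 50/60 + 5.38/3600 = 77 + 0.833333 + 0.001494 = 77.834828
W → negative

38.37167, -77.83483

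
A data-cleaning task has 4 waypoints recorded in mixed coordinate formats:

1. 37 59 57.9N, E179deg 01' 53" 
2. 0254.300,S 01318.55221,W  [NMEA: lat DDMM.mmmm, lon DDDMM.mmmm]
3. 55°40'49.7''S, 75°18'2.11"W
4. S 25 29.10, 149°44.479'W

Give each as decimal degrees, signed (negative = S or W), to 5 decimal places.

1. 37.99942, 179.03139
2. -2.90500, -13.30920
3. -55.68047, -75.30059
4. -25.48500, -149.74132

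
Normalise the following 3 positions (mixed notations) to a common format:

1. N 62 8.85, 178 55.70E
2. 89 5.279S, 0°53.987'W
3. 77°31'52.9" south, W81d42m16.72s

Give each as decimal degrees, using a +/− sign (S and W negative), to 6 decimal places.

1. 62.147500, 178.928333
2. -89.087983, -0.899783
3. -77.531361, -81.704644

Point 1:
  Lat: 8.85′ = 0.147500°; total 62.1475000
  N → positive
  λ: 55.7′ = 0.928333°; total 178.9283333
  E ⇒ keep positive
Point 2:
  φ: 5.279′ = 0.087983°; total 89.0879833
  S ⇒ negate
  λ: 0 + 53.987/60 = 0.8997833
  W ⇒ negate
Point 3:
  Latitude: 31′ + 52.9″ = 31.88167′; 77 + 31.88167/60 = 77.5313611
  hemisphere S, so the sign is −
  Longitude: 81° + 42/60 + 16.72/3600 = 81 + 0.700000 + 0.004644 = 81.7046444
  hemisphere W, so the sign is −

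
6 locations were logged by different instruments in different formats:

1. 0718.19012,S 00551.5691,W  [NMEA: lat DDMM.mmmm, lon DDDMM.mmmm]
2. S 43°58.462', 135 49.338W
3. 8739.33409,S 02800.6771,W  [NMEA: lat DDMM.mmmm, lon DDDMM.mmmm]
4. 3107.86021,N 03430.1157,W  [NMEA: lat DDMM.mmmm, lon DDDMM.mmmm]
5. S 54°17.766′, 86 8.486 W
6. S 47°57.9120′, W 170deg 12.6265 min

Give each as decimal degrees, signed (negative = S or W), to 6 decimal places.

Point 1:
  Lat: split at 2 digits → 07° and 18.19012′; 7 + 18.19012/60 = 7.3031687
  S ⇒ negate
  Longitude: split at 3 digits → 005° and 51.5691′; 5 + 51.5691/60 = 5.8594850
  W ⇒ negate
Point 2:
  Lat: 43 + 58.462/60 = 43.9743667
  hemisphere S, so the sign is −
  Longitude: 135 + 49.338/60 = 135.8223000
  W ⇒ negate
Point 3:
  φ: split at 2 digits → 87° and 39.33409′; 87 + 39.33409/60 = 87.6555682
  S ⇒ negate
  Longitude: degrees = first 3 digits = 28, minutes = 0.6771; 28 + 0.6771/60 = 28.0112850
  hemisphere W, so the sign is −
Point 4:
  φ: degrees = first 2 digits = 31, minutes = 7.86021; 31 + 7.86021/60 = 31.1310035
  N ⇒ keep positive
  λ: degrees = first 3 digits = 34, minutes = 30.1157; 34 + 30.1157/60 = 34.5019283
  W → negative
Point 5:
  φ: 54 + 17.766/60 = 54.2961000
  S → negative
  Lon: 86 + 8.486/60 = 86.1414333
  hemisphere W, so the sign is −
Point 6:
  φ: 57.912′ = 0.965200°; total 47.9652000
  S ⇒ negate
  Longitude: 12.6265′ = 0.210442°; total 170.2104417
  W ⇒ negate

1. -7.303169, -5.859485
2. -43.974367, -135.822300
3. -87.655568, -28.011285
4. 31.131004, -34.501928
5. -54.296100, -86.141433
6. -47.965200, -170.210442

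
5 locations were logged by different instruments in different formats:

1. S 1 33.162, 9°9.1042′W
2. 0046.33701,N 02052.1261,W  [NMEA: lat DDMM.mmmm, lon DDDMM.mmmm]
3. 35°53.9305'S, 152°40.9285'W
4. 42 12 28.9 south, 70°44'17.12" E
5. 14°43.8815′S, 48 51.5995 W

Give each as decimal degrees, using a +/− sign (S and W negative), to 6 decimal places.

1. -1.552700, -9.151737
2. 0.772284, -20.868768
3. -35.898842, -152.682142
4. -42.208028, 70.738089
5. -14.731358, -48.859992

Point 1:
  φ: 33.162′ = 0.552700°; total 1.5527000
  S ⇒ negate
  λ: 9.1042′ = 0.151737°; total 9.1517367
  hemisphere W, so the sign is −
Point 2:
  Lat: split at 2 digits → 00° and 46.33701′; 0 + 46.33701/60 = 0.7722835
  N ⇒ keep positive
  Lon: degrees = first 3 digits = 20, minutes = 52.1261; 20 + 52.1261/60 = 20.8687683
  W ⇒ negate
Point 3:
  Lat: 53.9305′ = 0.898842°; total 35.8988417
  hemisphere S, so the sign is −
  Lon: 40.9285′ = 0.682142°; total 152.6821417
  hemisphere W, so the sign is −
Point 4:
  Lat: 12′ + 28.9″ = 12.48167′; 42 + 12.48167/60 = 42.2080278
  hemisphere S, so the sign is −
  Longitude: 44′ + 17.12″ = 44.28533′; 70 + 44.28533/60 = 70.7380889
  E ⇒ keep positive
Point 5:
  Lat: 14 + 43.8815/60 = 14.7313583
  S ⇒ negate
  λ: 48 + 51.5995/60 = 48.8599917
  W → negative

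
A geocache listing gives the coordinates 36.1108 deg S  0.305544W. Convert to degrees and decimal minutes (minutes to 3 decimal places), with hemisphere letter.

36° 6.648′ S, 0° 18.333′ W

Lat: fractional part 0.110800 → 6.64800 minutes
λ: fractional part 0.305544 → 18.33264 minutes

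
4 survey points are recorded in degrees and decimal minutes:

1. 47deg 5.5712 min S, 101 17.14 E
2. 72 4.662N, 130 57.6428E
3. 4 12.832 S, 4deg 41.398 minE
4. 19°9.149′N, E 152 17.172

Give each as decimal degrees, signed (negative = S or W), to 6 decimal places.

1. -47.092853, 101.285667
2. 72.077700, 130.960713
3. -4.213867, 4.689967
4. 19.152483, 152.286200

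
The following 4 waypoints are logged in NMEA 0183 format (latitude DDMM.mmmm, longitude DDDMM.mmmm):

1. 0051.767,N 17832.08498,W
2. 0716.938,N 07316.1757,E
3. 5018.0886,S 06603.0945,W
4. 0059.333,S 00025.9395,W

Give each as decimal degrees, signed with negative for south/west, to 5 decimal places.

Point 1:
  φ: degrees = first 2 digits = 0, minutes = 51.767; 0 + 51.767/60 = 0.862783
  N → positive
  Longitude: split at 3 digits → 178° and 32.08498′; 178 + 32.08498/60 = 178.534750
  W ⇒ negate
Point 2:
  φ: split at 2 digits → 07° and 16.938′; 7 + 16.938/60 = 7.282300
  N ⇒ keep positive
  λ: degrees = first 3 digits = 73, minutes = 16.1757; 73 + 16.1757/60 = 73.269595
  E ⇒ keep positive
Point 3:
  Lat: split at 2 digits → 50° and 18.0886′; 50 + 18.0886/60 = 50.301477
  S → negative
  λ: degrees = first 3 digits = 66, minutes = 3.0945; 66 + 3.0945/60 = 66.051575
  W ⇒ negate
Point 4:
  Lat: split at 2 digits → 00° and 59.333′; 0 + 59.333/60 = 0.988883
  hemisphere S, so the sign is −
  Longitude: split at 3 digits → 000° and 25.9395′; 0 + 25.9395/60 = 0.432325
  W ⇒ negate

1. 0.86278, -178.53475
2. 7.28230, 73.26960
3. -50.30148, -66.05158
4. -0.98888, -0.43233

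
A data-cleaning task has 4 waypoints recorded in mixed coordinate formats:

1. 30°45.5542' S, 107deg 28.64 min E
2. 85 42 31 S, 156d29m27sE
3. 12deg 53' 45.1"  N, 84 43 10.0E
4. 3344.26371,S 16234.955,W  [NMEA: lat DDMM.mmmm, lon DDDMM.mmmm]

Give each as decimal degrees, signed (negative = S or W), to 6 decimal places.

Point 1:
  Lat: 30 + 45.5542/60 = 30.7592367
  hemisphere S, so the sign is −
  Lon: 107 + 28.64/60 = 107.4773333
  E → positive
Point 2:
  φ: 85° + 42/60 + 31/3600 = 85 + 0.700000 + 0.008611 = 85.7086111
  S ⇒ negate
  Lon: 156 + 29/60 + 27/3600 = 156.4908333
  E → positive
Point 3:
  Lat: 53′ + 45.1″ = 53.75167′; 12 + 53.75167/60 = 12.8958611
  N ⇒ keep positive
  λ: 43′ + 10″ = 43.16667′; 84 + 43.16667/60 = 84.7194444
  E ⇒ keep positive
Point 4:
  Latitude: degrees = first 2 digits = 33, minutes = 44.26371; 33 + 44.26371/60 = 33.7377285
  S ⇒ negate
  Lon: split at 3 digits → 162° and 34.955′; 162 + 34.955/60 = 162.5825833
  hemisphere W, so the sign is −

1. -30.759237, 107.477333
2. -85.708611, 156.490833
3. 12.895861, 84.719444
4. -33.737729, -162.582583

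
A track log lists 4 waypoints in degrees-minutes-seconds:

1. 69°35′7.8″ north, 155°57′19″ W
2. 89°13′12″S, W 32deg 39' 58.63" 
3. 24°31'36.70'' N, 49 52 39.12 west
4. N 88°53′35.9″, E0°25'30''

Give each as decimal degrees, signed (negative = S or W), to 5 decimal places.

1. 69.58550, -155.95528
2. -89.22000, -32.66629
3. 24.52686, -49.87753
4. 88.89331, 0.42500

Point 1:
  φ: 35′ + 7.8″ = 35.13000′; 69 + 35.13000/60 = 69.585500
  N ⇒ keep positive
  λ: 57′ + 19″ = 57.31667′; 155 + 57.31667/60 = 155.955278
  W ⇒ negate
Point 2:
  φ: 89° + 13/60 + 12/3600 = 89 + 0.216667 + 0.003333 = 89.220000
  S → negative
  Longitude: 32° + 39/60 + 58.63/3600 = 32 + 0.650000 + 0.016286 = 32.666286
  hemisphere W, so the sign is −
Point 3:
  φ: 24 + 31/60 + 36.7/3600 = 24.526861
  N ⇒ keep positive
  λ: 49° + 52/60 + 39.12/3600 = 49 + 0.866667 + 0.010867 = 49.877533
  W ⇒ negate
Point 4:
  Latitude: 88° + 53/60 + 35.9/3600 = 88 + 0.883333 + 0.009972 = 88.893306
  N ⇒ keep positive
  λ: 25′ + 30″ = 25.50000′; 0 + 25.50000/60 = 0.425000
  E ⇒ keep positive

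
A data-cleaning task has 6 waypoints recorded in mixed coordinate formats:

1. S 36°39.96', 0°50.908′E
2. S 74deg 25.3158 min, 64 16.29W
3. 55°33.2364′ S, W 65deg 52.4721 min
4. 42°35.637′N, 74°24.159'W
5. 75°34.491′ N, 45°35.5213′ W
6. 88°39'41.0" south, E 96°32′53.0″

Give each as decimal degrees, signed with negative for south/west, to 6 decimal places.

Point 1:
  Latitude: 39.96′ = 0.666000°; total 36.6660000
  hemisphere S, so the sign is −
  λ: 50.908′ = 0.848467°; total 0.8484667
  E → positive
Point 2:
  Lat: 74 + 25.3158/60 = 74.4219300
  S → negative
  Longitude: 16.29′ = 0.271500°; total 64.2715000
  W → negative
Point 3:
  Lat: 33.2364′ = 0.553940°; total 55.5539400
  S ⇒ negate
  λ: 52.4721′ = 0.874535°; total 65.8745350
  W ⇒ negate
Point 4:
  φ: 42 + 35.637/60 = 42.5939500
  N → positive
  λ: 74 + 24.159/60 = 74.4026500
  hemisphere W, so the sign is −
Point 5:
  Lat: 34.491′ = 0.574850°; total 75.5748500
  N ⇒ keep positive
  λ: 35.5213′ = 0.592022°; total 45.5920217
  hemisphere W, so the sign is −
Point 6:
  Latitude: 88° + 39/60 + 41/3600 = 88 + 0.650000 + 0.011389 = 88.6613889
  S → negative
  Longitude: 96 + 32/60 + 53/3600 = 96.5480556
  E ⇒ keep positive

1. -36.666000, 0.848467
2. -74.421930, -64.271500
3. -55.553940, -65.874535
4. 42.593950, -74.402650
5. 75.574850, -45.592022
6. -88.661389, 96.548056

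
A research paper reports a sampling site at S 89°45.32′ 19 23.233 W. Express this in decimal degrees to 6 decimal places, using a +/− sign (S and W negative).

Latitude: 89 + 45.32/60 = 89.7553333
S ⇒ negate
λ: 23.233′ = 0.387217°; total 19.3872167
W → negative

-89.755333, -19.387217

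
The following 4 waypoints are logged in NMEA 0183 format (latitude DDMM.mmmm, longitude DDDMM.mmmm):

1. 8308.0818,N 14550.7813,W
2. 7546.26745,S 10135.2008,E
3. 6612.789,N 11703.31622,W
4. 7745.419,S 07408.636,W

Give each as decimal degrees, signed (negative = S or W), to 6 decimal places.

Point 1:
  φ: split at 2 digits → 83° and 8.0818′; 83 + 8.0818/60 = 83.1346967
  N ⇒ keep positive
  λ: split at 3 digits → 145° and 50.7813′; 145 + 50.7813/60 = 145.8463550
  W → negative
Point 2:
  φ: split at 2 digits → 75° and 46.26745′; 75 + 46.26745/60 = 75.7711242
  S ⇒ negate
  λ: degrees = first 3 digits = 101, minutes = 35.2008; 101 + 35.2008/60 = 101.5866800
  E ⇒ keep positive
Point 3:
  Latitude: degrees = first 2 digits = 66, minutes = 12.789; 66 + 12.789/60 = 66.2131500
  N ⇒ keep positive
  Longitude: split at 3 digits → 117° and 3.31622′; 117 + 3.31622/60 = 117.0552703
  W → negative
Point 4:
  Latitude: split at 2 digits → 77° and 45.419′; 77 + 45.419/60 = 77.7569833
  hemisphere S, so the sign is −
  Longitude: split at 3 digits → 074° and 8.636′; 74 + 8.636/60 = 74.1439333
  W → negative

1. 83.134697, -145.846355
2. -75.771124, 101.586680
3. 66.213150, -117.055270
4. -77.756983, -74.143933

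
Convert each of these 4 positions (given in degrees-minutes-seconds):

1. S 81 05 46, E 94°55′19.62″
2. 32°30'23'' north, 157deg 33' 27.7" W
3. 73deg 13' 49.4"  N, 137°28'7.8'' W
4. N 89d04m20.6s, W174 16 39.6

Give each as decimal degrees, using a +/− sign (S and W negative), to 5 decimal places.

1. -81.09611, 94.92212
2. 32.50639, -157.55769
3. 73.23039, -137.46883
4. 89.07239, -174.27767

Point 1:
  Latitude: 81° + 5/60 + 46/3600 = 81 + 0.083333 + 0.012778 = 81.096111
  hemisphere S, so the sign is −
  Longitude: 94 + 55/60 + 19.62/3600 = 94.922117
  E ⇒ keep positive
Point 2:
  Latitude: 32° + 30/60 + 23/3600 = 32 + 0.500000 + 0.006389 = 32.506389
  N ⇒ keep positive
  Lon: 33′ + 27.7″ = 33.46167′; 157 + 33.46167/60 = 157.557694
  W ⇒ negate
Point 3:
  Lat: 13′ + 49.4″ = 13.82333′; 73 + 13.82333/60 = 73.230389
  N ⇒ keep positive
  λ: 137° + 28/60 + 7.8/3600 = 137 + 0.466667 + 0.002167 = 137.468833
  hemisphere W, so the sign is −
Point 4:
  Latitude: 4′ + 20.6″ = 4.34333′; 89 + 4.34333/60 = 89.072389
  N ⇒ keep positive
  Longitude: 174 + 16/60 + 39.6/3600 = 174.277667
  W → negative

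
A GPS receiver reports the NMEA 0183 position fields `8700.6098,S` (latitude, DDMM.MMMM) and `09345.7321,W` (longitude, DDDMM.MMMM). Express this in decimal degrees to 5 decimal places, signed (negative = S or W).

-87.01016, -93.76220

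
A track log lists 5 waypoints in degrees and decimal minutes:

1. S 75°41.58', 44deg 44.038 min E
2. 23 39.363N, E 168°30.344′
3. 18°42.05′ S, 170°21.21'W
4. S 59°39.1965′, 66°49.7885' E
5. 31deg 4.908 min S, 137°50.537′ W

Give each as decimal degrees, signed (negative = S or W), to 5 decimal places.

Point 1:
  Lat: 75 + 41.58/60 = 75.693000
  S → negative
  Longitude: 44 + 44.038/60 = 44.733967
  E → positive
Point 2:
  Latitude: 23 + 39.363/60 = 23.656050
  N ⇒ keep positive
  λ: 30.344′ = 0.505733°; total 168.505733
  E ⇒ keep positive
Point 3:
  φ: 42.05′ = 0.700833°; total 18.700833
  S ⇒ negate
  λ: 170 + 21.21/60 = 170.353500
  W ⇒ negate
Point 4:
  Lat: 59 + 39.1965/60 = 59.653275
  S → negative
  Longitude: 66 + 49.7885/60 = 66.829808
  E ⇒ keep positive
Point 5:
  Latitude: 31 + 4.908/60 = 31.081800
  hemisphere S, so the sign is −
  Longitude: 50.537′ = 0.842283°; total 137.842283
  W ⇒ negate

1. -75.69300, 44.73397
2. 23.65605, 168.50573
3. -18.70083, -170.35350
4. -59.65328, 66.82981
5. -31.08180, -137.84228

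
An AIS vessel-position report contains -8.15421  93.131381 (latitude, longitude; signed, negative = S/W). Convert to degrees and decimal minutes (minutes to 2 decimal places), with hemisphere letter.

Latitude is negative → S; |value| = 8.154210
Latitude: minutes = (8.154210 − 8) × 60 = 9.2526
λ: minutes = (93.131381 − 93) × 60 = 7.8829

8° 9.25′ S, 93° 7.88′ E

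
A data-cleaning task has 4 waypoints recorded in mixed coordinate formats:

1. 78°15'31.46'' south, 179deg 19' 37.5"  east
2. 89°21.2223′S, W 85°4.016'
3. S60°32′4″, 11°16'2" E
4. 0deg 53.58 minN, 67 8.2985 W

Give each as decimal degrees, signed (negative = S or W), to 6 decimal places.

Point 1:
  Lat: 78 + 15/60 + 31.46/3600 = 78.2587389
  hemisphere S, so the sign is −
  Longitude: 179 + 19/60 + 37.5/3600 = 179.3270833
  E → positive
Point 2:
  φ: 89 + 21.2223/60 = 89.3537050
  S → negative
  Lon: 4.016′ = 0.066933°; total 85.0669333
  hemisphere W, so the sign is −
Point 3:
  Lat: 60° + 32/60 + 4/3600 = 60 + 0.533333 + 0.001111 = 60.5344444
  hemisphere S, so the sign is −
  Lon: 11° + 16/60 + 2/3600 = 11 + 0.266667 + 0.000556 = 11.2672222
  E → positive
Point 4:
  Lat: 0 + 53.58/60 = 0.8930000
  N ⇒ keep positive
  Longitude: 8.2985′ = 0.138308°; total 67.1383083
  W ⇒ negate

1. -78.258739, 179.327083
2. -89.353705, -85.066933
3. -60.534444, 11.267222
4. 0.893000, -67.138308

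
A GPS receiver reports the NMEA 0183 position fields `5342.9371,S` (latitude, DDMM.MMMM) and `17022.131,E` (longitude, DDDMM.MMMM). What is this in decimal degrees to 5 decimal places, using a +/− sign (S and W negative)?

-53.71562, 170.36885

Lat: degrees = first 2 digits = 53, minutes = 42.9371; 53 + 42.9371/60 = 53.715618
S → negative
λ: degrees = first 3 digits = 170, minutes = 22.131; 170 + 22.131/60 = 170.368850
E → positive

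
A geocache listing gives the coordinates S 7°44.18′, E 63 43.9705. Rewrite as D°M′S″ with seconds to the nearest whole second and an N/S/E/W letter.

φ: 44.18000′ → 44′ and 0.18000 × 60 = 10.80″
Lon: 43.97050′ → 43′ and 0.97050 × 60 = 58.23″

7°44′11″ S, 63°43′58″ E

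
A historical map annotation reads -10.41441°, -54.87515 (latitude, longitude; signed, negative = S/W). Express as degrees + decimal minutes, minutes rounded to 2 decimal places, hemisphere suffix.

Latitude is negative → S; |value| = 10.414410
Lat: 10° + 0.414410 × 60 = 10° 24.8646′
Longitude is negative → W; |value| = 54.875150
λ: fractional part 0.875150 → 52.5090 minutes

10° 24.86′ S, 54° 52.51′ W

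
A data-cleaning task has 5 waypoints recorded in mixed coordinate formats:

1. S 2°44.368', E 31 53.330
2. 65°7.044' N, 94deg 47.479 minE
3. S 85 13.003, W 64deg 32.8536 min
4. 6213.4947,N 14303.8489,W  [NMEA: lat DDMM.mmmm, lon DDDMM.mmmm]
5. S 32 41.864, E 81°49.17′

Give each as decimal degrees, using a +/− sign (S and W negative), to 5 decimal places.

Point 1:
  φ: 44.368′ = 0.739467°; total 2.739467
  S ⇒ negate
  Lon: 31 + 53.33/60 = 31.888833
  E ⇒ keep positive
Point 2:
  Latitude: 65 + 7.044/60 = 65.117400
  N → positive
  Lon: 47.479′ = 0.791317°; total 94.791317
  E ⇒ keep positive
Point 3:
  φ: 13.003′ = 0.216717°; total 85.216717
  S → negative
  λ: 64 + 32.8536/60 = 64.547560
  W → negative
Point 4:
  Latitude: degrees = first 2 digits = 62, minutes = 13.4947; 62 + 13.4947/60 = 62.224912
  N ⇒ keep positive
  Lon: split at 3 digits → 143° and 3.8489′; 143 + 3.8489/60 = 143.064148
  W ⇒ negate
Point 5:
  Latitude: 32 + 41.864/60 = 32.697733
  S ⇒ negate
  Lon: 81 + 49.17/60 = 81.819500
  E ⇒ keep positive

1. -2.73947, 31.88883
2. 65.11740, 94.79132
3. -85.21672, -64.54756
4. 62.22491, -143.06415
5. -32.69773, 81.81950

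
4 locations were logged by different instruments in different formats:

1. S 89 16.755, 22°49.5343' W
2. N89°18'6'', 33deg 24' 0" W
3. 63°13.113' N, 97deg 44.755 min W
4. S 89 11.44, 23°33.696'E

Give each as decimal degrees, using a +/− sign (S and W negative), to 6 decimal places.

Point 1:
  φ: 89 + 16.755/60 = 89.2792500
  hemisphere S, so the sign is −
  Lon: 22 + 49.5343/60 = 22.8255717
  hemisphere W, so the sign is −
Point 2:
  Lat: 18′ + 6″ = 18.10000′; 89 + 18.10000/60 = 89.3016667
  N ⇒ keep positive
  λ: 33 + 24/60 + 0/3600 = 33.4000000
  hemisphere W, so the sign is −
Point 3:
  Latitude: 63 + 13.113/60 = 63.2185500
  N → positive
  λ: 97 + 44.755/60 = 97.7459167
  W → negative
Point 4:
  Latitude: 11.44′ = 0.190667°; total 89.1906667
  hemisphere S, so the sign is −
  λ: 23 + 33.696/60 = 23.5616000
  E ⇒ keep positive

1. -89.279250, -22.825572
2. 89.301667, -33.400000
3. 63.218550, -97.745917
4. -89.190667, 23.561600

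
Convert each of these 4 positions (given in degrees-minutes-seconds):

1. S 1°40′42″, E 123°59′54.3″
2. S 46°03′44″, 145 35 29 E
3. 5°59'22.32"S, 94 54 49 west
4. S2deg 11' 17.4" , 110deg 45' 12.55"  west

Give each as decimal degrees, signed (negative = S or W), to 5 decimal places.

1. -1.67833, 123.99842
2. -46.06222, 145.59139
3. -5.98953, -94.91361
4. -2.18817, -110.75349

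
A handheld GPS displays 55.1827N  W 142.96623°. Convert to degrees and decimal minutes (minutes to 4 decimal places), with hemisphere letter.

55° 10.9620′ N, 142° 57.9738′ W

φ: minutes = (55.182700 − 55) × 60 = 10.962000
λ: fractional part 0.966230 → 57.973800 minutes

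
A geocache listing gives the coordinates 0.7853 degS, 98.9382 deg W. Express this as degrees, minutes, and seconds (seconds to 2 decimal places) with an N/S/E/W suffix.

0°47′7.08″ S, 98°56′17.52″ W

Latitude: 0.785300° → 47.11800′; 0.11800 × 60 = 7.0800″
Lon: 0.938200 × 60 = 56.29200′ → 56′, remainder × 60 = 17.5200″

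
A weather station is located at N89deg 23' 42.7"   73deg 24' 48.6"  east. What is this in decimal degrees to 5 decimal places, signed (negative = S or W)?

Lat: 89° + 23/60 + 42.7/3600 = 89 + 0.383333 + 0.011861 = 89.395194
N ⇒ keep positive
λ: 24′ + 48.6″ = 24.81000′; 73 + 24.81000/60 = 73.413500
E → positive

89.39519, 73.41350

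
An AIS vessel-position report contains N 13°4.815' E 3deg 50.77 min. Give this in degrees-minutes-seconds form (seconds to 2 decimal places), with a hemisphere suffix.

Latitude: 4.81500′ → 4′ and 0.81500 × 60 = 48.9000″
λ: 50.77000′ → 50′ and 0.77000 × 60 = 46.2000″

13°04′48.90″ N, 3°50′46.20″ E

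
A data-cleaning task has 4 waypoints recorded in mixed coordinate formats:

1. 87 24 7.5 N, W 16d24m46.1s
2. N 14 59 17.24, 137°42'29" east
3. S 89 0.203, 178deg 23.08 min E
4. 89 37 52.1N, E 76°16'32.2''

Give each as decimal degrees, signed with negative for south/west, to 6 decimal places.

1. 87.402083, -16.412806
2. 14.988122, 137.708056
3. -89.003383, 178.384667
4. 89.631139, 76.275611

Point 1:
  Latitude: 24′ + 7.5″ = 24.12500′; 87 + 24.12500/60 = 87.4020833
  N → positive
  Lon: 16° + 24/60 + 46.1/3600 = 16 + 0.400000 + 0.012806 = 16.4128056
  W → negative
Point 2:
  Latitude: 59′ + 17.24″ = 59.28733′; 14 + 59.28733/60 = 14.9881222
  N ⇒ keep positive
  Longitude: 42′ + 29″ = 42.48333′; 137 + 42.48333/60 = 137.7080556
  E → positive
Point 3:
  Lat: 0.203′ = 0.003383°; total 89.0033833
  S → negative
  λ: 178 + 23.08/60 = 178.3846667
  E → positive
Point 4:
  Latitude: 37′ + 52.1″ = 37.86833′; 89 + 37.86833/60 = 89.6311389
  N → positive
  λ: 76° + 16/60 + 32.2/3600 = 76 + 0.266667 + 0.008944 = 76.2756111
  E ⇒ keep positive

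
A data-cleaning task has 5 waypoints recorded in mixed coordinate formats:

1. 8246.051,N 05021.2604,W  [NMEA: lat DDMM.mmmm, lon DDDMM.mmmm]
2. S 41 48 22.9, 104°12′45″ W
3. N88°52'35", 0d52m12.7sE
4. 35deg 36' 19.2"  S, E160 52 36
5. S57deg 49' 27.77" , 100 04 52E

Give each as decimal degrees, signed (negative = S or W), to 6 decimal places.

Point 1:
  φ: degrees = first 2 digits = 82, minutes = 46.051; 82 + 46.051/60 = 82.7675167
  N → positive
  Lon: split at 3 digits → 050° and 21.2604′; 50 + 21.2604/60 = 50.3543400
  hemisphere W, so the sign is −
Point 2:
  Latitude: 41 + 48/60 + 22.9/3600 = 41.8063611
  S → negative
  Longitude: 104 + 12/60 + 45/3600 = 104.2125000
  W ⇒ negate
Point 3:
  Latitude: 52′ + 35″ = 52.58333′; 88 + 52.58333/60 = 88.8763889
  N → positive
  λ: 52′ + 12.7″ = 52.21167′; 0 + 52.21167/60 = 0.8701944
  E ⇒ keep positive
Point 4:
  Lat: 35° + 36/60 + 19.2/3600 = 35 + 0.600000 + 0.005333 = 35.6053333
  hemisphere S, so the sign is −
  λ: 52′ + 36″ = 52.60000′; 160 + 52.60000/60 = 160.8766667
  E → positive
Point 5:
  φ: 49′ + 27.77″ = 49.46283′; 57 + 49.46283/60 = 57.8243806
  hemisphere S, so the sign is −
  Longitude: 100° + 4/60 + 52/3600 = 100 + 0.066667 + 0.014444 = 100.0811111
  E → positive

1. 82.767517, -50.354340
2. -41.806361, -104.212500
3. 88.876389, 0.870194
4. -35.605333, 160.876667
5. -57.824381, 100.081111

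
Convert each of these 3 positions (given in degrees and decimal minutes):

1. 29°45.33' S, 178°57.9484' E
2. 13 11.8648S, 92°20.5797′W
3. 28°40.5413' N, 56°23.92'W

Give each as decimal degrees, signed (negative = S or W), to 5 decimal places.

Point 1:
  Lat: 29 + 45.33/60 = 29.755500
  hemisphere S, so the sign is −
  Longitude: 57.9484′ = 0.965807°; total 178.965807
  E ⇒ keep positive
Point 2:
  Latitude: 11.8648′ = 0.197747°; total 13.197747
  hemisphere S, so the sign is −
  λ: 92 + 20.5797/60 = 92.342995
  W → negative
Point 3:
  φ: 40.5413′ = 0.675688°; total 28.675688
  N → positive
  λ: 23.92′ = 0.398667°; total 56.398667
  W ⇒ negate

1. -29.75550, 178.96581
2. -13.19775, -92.34300
3. 28.67569, -56.39867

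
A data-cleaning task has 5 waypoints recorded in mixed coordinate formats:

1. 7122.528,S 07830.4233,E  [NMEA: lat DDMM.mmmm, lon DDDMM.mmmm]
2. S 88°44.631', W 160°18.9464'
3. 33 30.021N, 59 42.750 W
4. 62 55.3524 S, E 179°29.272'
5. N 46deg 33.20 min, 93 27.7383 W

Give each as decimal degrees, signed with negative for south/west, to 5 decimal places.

1. -71.37547, 78.50706
2. -88.74385, -160.31577
3. 33.50035, -59.71250
4. -62.92254, 179.48787
5. 46.55333, -93.46231

Point 1:
  φ: split at 2 digits → 71° and 22.528′; 71 + 22.528/60 = 71.375467
  S → negative
  λ: split at 3 digits → 078° and 30.4233′; 78 + 30.4233/60 = 78.507055
  E ⇒ keep positive
Point 2:
  φ: 44.631′ = 0.743850°; total 88.743850
  S → negative
  Longitude: 18.9464′ = 0.315773°; total 160.315773
  W → negative
Point 3:
  Latitude: 30.021′ = 0.500350°; total 33.500350
  N ⇒ keep positive
  λ: 42.75′ = 0.712500°; total 59.712500
  W ⇒ negate
Point 4:
  φ: 55.3524′ = 0.922540°; total 62.922540
  S → negative
  Longitude: 29.272′ = 0.487867°; total 179.487867
  E → positive
Point 5:
  Latitude: 46 + 33.2/60 = 46.553333
  N → positive
  Longitude: 27.7383′ = 0.462305°; total 93.462305
  W → negative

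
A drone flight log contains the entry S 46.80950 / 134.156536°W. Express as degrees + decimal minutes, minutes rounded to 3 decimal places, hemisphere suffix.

Lat: minutes = (46.809500 − 46) × 60 = 48.57000
Longitude: fractional part 0.156536 → 9.39216 minutes

46° 48.570′ S, 134° 9.392′ W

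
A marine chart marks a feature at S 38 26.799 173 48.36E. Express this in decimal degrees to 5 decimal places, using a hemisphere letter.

φ: 26.799′ = 0.446650°; total 38.446650
λ: 173 + 48.36/60 = 173.806000

38.44665° S, 173.80600° E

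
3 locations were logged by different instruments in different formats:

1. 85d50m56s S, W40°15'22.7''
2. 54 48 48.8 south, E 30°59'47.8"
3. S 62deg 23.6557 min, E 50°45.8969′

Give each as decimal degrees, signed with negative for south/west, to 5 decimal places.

Point 1:
  Latitude: 85° + 50/60 + 56/3600 = 85 + 0.833333 + 0.015556 = 85.848889
  hemisphere S, so the sign is −
  λ: 40 + 15/60 + 22.7/3600 = 40.256306
  W ⇒ negate
Point 2:
  Lat: 54 + 48/60 + 48.8/3600 = 54.813556
  S ⇒ negate
  Lon: 30 + 59/60 + 47.8/3600 = 30.996611
  E ⇒ keep positive
Point 3:
  Lat: 23.6557′ = 0.394262°; total 62.394262
  hemisphere S, so the sign is −
  Lon: 45.8969′ = 0.764948°; total 50.764948
  E ⇒ keep positive

1. -85.84889, -40.25631
2. -54.81356, 30.99661
3. -62.39426, 50.76495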